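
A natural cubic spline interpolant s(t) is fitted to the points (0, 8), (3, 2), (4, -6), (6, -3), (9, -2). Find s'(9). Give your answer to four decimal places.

Let m_i = s''(x_i). Step sizes h_i = 3, 1, 2, 3; slopes of the chords Δ_i = (y_(i+1) - y_i)/h_i = -2, -8, 3/2, 1/3.
  3·m_0 + 8·m_1 + 1·m_2 = 6(Δ_1 - Δ_0) = -36
  1·m_1 + 6·m_2 + 2·m_3 = 6(Δ_2 - Δ_1) = 57
  2·m_2 + 10·m_3 + 3·m_4 = 6(Δ_3 - Δ_2) = -7
Natural end conditions: m_0 = m_4 = 0.
Solving the tridiagonal system: m_0 = 0, m_1 = -1300/219, m_2 = 2516/219, m_3 = -1313/438, m_4 = 0.
On [6, 9], s'(t) = b_3 + 2c_3·(t - 6) + 3d_3·(t - 6)² with b_3 = Δ_3 - h_3(2m_3 + m_4)/6 = 1459/438, c_3 = m_3/2 = -1313/876, d_3 = (m_4 - m_3)/(6h_3) = 1313/7884. So s'(9) = -1021/876.

-1.1655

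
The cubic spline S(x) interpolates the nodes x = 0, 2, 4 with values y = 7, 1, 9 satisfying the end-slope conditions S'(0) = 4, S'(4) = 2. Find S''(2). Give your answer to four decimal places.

11.5000

With σ_i denoting the second derivative at x_i, h_i = 2, 2, and Δ_i = (y_(i+1) − y_i)/h_i = -3, 4:
  2·σ_0 + 8·σ_1 + 2·σ_2 = 6(Δ_1 - Δ_0) = 42
Clamped end conditions give two more equations: 2h_0·σ_0 + h_0·σ_1 = 6(Δ_0 - S'(0)) = -42 and h_1·σ_1 + 2h_1·σ_2 = 6(S'(4) - Δ_1) = -12.
Hence σ_0 = -65/4, σ_1 = 23/2, σ_2 = -35/4.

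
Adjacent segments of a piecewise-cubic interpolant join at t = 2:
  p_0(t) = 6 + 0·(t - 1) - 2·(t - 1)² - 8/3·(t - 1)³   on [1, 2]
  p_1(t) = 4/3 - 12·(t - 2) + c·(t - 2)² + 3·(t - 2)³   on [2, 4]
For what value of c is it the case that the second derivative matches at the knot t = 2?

-10

p_0''(t) = -4 - 16·(t - 1), so p_0''(2) = -20. On the right, p_1''(2) = 2c, so c = -10.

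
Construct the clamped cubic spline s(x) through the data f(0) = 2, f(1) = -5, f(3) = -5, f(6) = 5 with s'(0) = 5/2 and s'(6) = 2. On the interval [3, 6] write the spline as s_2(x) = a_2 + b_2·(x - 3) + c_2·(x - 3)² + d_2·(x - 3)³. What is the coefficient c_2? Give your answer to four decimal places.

With σ_i denoting the second derivative at x_i, h_i = 1, 2, 3, and Δ_i = (y_(i+1) − y_i)/h_i = -7, 0, 10/3:
  1·σ_0 + 6·σ_1 + 2·σ_2 = 6(Δ_1 - Δ_0) = 42
  2·σ_1 + 10·σ_2 + 3·σ_3 = 6(Δ_2 - Δ_1) = 20
Clamped end conditions give two more equations: 2h_0·σ_0 + h_0·σ_1 = 6(Δ_0 - s'(0)) = -57 and h_2·σ_2 + 2h_2·σ_3 = 6(s'(6) - Δ_2) = -8.
Forward elimination and back-substitution give σ_0 = -664/19, σ_1 = 245/19, σ_2 = -4/19, σ_3 = -70/57.
On [3, 6], with s_2(x) = a_2 + b_2·(x - 3) + c_2·(x - 3)² + d_2·(x - 3)³: c_2 = σ_2/2 = -2/19, d_2 = (σ_3 - σ_2)/(6h_2) = -29/513, b_2 = Δ_2 - h_2(2σ_2 + σ_3)/6 = 79/19.

-0.1053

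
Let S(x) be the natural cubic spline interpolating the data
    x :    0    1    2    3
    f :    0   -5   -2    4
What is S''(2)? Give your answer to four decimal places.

Write σ_i for S''(x_i). With h_i = 1, 1, 1 and divided differences Δ_i = -5, 3, 6, the continuity of S' gives the tridiagonal system
  1·σ_0 + 4·σ_1 + 1·σ_2 = 6(Δ_1 - Δ_0) = 48
  1·σ_1 + 4·σ_2 + 1·σ_3 = 6(Δ_2 - Δ_1) = 18
Natural end conditions: σ_0 = σ_3 = 0.
Forward elimination and back-substitution give σ_0 = 0, σ_1 = 58/5, σ_2 = 8/5, σ_3 = 0.

1.6000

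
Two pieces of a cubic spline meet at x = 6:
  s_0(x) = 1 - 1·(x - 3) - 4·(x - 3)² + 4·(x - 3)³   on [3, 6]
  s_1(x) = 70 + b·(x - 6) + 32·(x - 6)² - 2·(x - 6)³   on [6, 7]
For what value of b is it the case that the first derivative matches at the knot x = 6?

s_0'(x) = -1 - 8·(x - 3) + 12·(x - 3)², so s_0'(6) = 83. On the right, s_1'(6) = b, so b = 83.

83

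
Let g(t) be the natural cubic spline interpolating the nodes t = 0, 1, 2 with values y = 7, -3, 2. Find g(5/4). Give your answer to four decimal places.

With σ_i denoting the second derivative at x_i, h_i = 1, 1, and Δ_i = (y_(i+1) − y_i)/h_i = -10, 5:
  1·σ_0 + 4·σ_1 + 1·σ_2 = 6(Δ_1 - Δ_0) = 90
Natural end conditions: σ_0 = σ_2 = 0.
Hence σ_0 = 0, σ_1 = 45/2, σ_2 = 0.
On [1, 2], g(t) = -3 - 5/2·(t - 1) + 45/4·(t - 1)² - 15/4·(t - 1)³.
With (t - 1) = 1/4: g(5/4) = -763/256.

-2.9805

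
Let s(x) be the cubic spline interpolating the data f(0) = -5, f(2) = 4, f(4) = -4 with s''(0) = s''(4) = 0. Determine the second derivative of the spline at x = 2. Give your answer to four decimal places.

-6.3750

Let m_i = s''(x_i). Step sizes h_i = 2, 2; slopes of the chords Δ_i = (y_(i+1) - y_i)/h_i = 9/2, -4.
  2·m_0 + 8·m_1 + 2·m_2 = 6(Δ_1 - Δ_0) = -51
Natural end conditions: m_0 = m_2 = 0.
Hence m_0 = 0, m_1 = -51/8, m_2 = 0.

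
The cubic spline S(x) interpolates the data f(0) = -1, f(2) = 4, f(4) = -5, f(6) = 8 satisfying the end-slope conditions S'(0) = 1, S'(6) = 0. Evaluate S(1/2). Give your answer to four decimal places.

0.2750

Let M_i = S''(x_i). Step sizes h_i = 2, 2, 2; slopes of the chords Δ_i = (y_(i+1) - y_i)/h_i = 5/2, -9/2, 13/2.
  2·M_0 + 8·M_1 + 2·M_2 = 6(Δ_1 - Δ_0) = -42
  2·M_1 + 8·M_2 + 2·M_3 = 6(Δ_2 - Δ_1) = 66
Clamped end conditions give two more equations: 2h_0·M_0 + h_0·M_1 = 6(Δ_0 - S'(0)) = 9 and h_2·M_2 + 2h_2·M_3 = 6(S'(6) - Δ_2) = -39.
Solving: M_0 = 233/30, M_1 = -331/30, M_2 = 461/30, M_3 = -523/30.
On [0, 2], S(x) = -1 + 1·x + 233/60·x² - 47/30·x³.
With x = 1/2: S(1/2) = 11/40.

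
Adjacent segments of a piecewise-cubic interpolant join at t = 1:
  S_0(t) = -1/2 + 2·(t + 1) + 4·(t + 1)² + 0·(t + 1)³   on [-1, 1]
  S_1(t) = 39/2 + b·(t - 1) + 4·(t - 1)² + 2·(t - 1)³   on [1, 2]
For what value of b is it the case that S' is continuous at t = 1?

18

S_0'(t) = 2 + 8·(t + 1) + 0·(t + 1)², so S_0'(1) = 18. On the right, S_1'(1) = b, so b = 18.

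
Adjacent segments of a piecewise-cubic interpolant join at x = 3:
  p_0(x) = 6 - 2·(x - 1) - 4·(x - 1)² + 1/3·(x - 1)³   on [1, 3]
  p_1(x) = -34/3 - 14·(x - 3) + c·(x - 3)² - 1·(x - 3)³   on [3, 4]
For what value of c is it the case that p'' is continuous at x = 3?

-2

p_0''(x) = -8 + 2·(x - 1), so p_0''(3) = -4. On the right, p_1''(3) = 2c, so c = -2.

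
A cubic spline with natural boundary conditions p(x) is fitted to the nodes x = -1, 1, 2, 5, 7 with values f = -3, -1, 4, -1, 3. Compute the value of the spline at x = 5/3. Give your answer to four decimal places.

Let σ_i = p''(x_i). Step sizes h_i = 2, 1, 3, 2; slopes of the chords Δ_i = (y_(i+1) - y_i)/h_i = 1, 5, -5/3, 2.
  2·σ_0 + 6·σ_1 + 1·σ_2 = 6(Δ_1 - Δ_0) = 24
  1·σ_1 + 8·σ_2 + 3·σ_3 = 6(Δ_2 - Δ_1) = -40
  3·σ_2 + 10·σ_3 + 2·σ_4 = 6(Δ_3 - Δ_2) = 22
Natural end conditions: σ_0 = σ_4 = 0.
Hence σ_0 = 0, σ_1 = 1085/208, σ_2 = -759/104, σ_3 = 913/208, σ_4 = 0.
On [1, 2], p(x) = -1 + 1397/312·(x - 1) + 1085/416·(x - 1)² - 2603/1248·(x - 1)³.
With (x - 1) = 2/3: p(5/3) = 1637/648.

2.5262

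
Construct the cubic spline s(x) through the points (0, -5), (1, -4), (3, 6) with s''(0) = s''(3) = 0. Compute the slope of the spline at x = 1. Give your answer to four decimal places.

2.3333

Write m_i for s''(x_i). With h_i = 1, 2 and divided differences Δ_i = 1, 5, the continuity of s' gives the tridiagonal system
  1·m_0 + 6·m_1 + 2·m_2 = 6(Δ_1 - Δ_0) = 24
Natural end conditions: m_0 = m_2 = 0.
Hence m_0 = 0, m_1 = 4, m_2 = 0.
On [1, 3], s'(x) = b_1 + 2c_1·(x - 1) + 3d_1·(x - 1)² with b_1 = Δ_1 - h_1(2m_1 + m_2)/6 = 7/3, c_1 = m_1/2 = 2, d_1 = (m_2 - m_1)/(6h_1) = -1/3. So s'(1) = 7/3.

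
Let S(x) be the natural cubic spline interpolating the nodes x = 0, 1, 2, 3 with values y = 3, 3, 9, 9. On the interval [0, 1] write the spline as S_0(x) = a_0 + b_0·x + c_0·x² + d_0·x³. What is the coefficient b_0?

Put M_i = S'' at the i-th knot. Here h = (1, 1, 1) and Δ = (0, 6, 0), so the interior equations h_(i-1)·M_(i-1) + 2(h_(i-1)+h_i)·M_i + h_i·M_(i+1) = 6(Δ_i − Δ_(i-1)) read
  1·M_0 + 4·M_1 + 1·M_2 = 6(Δ_1 - Δ_0) = 36
  1·M_1 + 4·M_2 + 1·M_3 = 6(Δ_2 - Δ_1) = -36
Natural end conditions: M_0 = M_3 = 0.
Hence M_0 = 0, M_1 = 12, M_2 = -12, M_3 = 0.
On [0, 1], with S_0(x) = a_0 + b_0·x + c_0·x² + d_0·x³: c_0 = M_0/2 = 0, d_0 = (M_1 - M_0)/(6h_0) = 2, b_0 = Δ_0 - h_0(2M_0 + M_1)/6 = -2.

-2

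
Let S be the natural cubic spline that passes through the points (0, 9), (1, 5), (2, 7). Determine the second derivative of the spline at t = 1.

With M_i denoting the second derivative at x_i, h_i = 1, 1, and Δ_i = (y_(i+1) − y_i)/h_i = -4, 2:
  1·M_0 + 4·M_1 + 1·M_2 = 6(Δ_1 - Δ_0) = 36
Natural end conditions: M_0 = M_2 = 0.
Solving: M_0 = 0, M_1 = 9, M_2 = 0.

9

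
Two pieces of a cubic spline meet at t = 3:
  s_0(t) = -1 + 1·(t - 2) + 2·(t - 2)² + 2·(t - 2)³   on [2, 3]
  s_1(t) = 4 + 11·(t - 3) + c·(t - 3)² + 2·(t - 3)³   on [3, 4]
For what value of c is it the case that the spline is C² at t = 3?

s_0''(t) = 4 + 12·(t - 2), so s_0''(3) = 16. On the right, s_1''(3) = 2c, so c = 8.

8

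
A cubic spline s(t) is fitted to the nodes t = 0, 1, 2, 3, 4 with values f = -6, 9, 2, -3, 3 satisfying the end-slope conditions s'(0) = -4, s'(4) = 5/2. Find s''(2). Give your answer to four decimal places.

With σ_i denoting the second derivative at x_i, h_i = 1, 1, 1, 1, and Δ_i = (y_(i+1) − y_i)/h_i = 15, -7, -5, 6:
  1·σ_0 + 4·σ_1 + 1·σ_2 = 6(Δ_1 - Δ_0) = -132
  1·σ_1 + 4·σ_2 + 1·σ_3 = 6(Δ_2 - Δ_1) = 12
  1·σ_2 + 4·σ_3 + 1·σ_4 = 6(Δ_3 - Δ_2) = 66
Clamped end conditions give two more equations: 2h_0·σ_0 + h_0·σ_1 = 6(Δ_0 - s'(0)) = 114 and h_3·σ_3 + 2h_3·σ_4 = 6(s'(4) - Δ_3) = -21.
Hence σ_0 = 4807/56, σ_1 = -1615/28, σ_2 = 103/8, σ_3 = 509/28, σ_4 = -1097/56.

12.8750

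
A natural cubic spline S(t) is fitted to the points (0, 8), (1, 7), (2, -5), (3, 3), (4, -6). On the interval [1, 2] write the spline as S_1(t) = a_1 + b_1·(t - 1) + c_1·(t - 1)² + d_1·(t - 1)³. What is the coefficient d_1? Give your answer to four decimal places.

Put σ_i = S'' at the i-th knot. Here h = (1, 1, 1, 1) and Δ = (-1, -12, 8, -9), so the interior equations h_(i-1)·σ_(i-1) + 2(h_(i-1)+h_i)·σ_i + h_i·σ_(i+1) = 6(Δ_i − Δ_(i-1)) read
  1·σ_0 + 4·σ_1 + 1·σ_2 = 6(Δ_1 - Δ_0) = -66
  1·σ_1 + 4·σ_2 + 1·σ_3 = 6(Δ_2 - Δ_1) = 120
  1·σ_2 + 4·σ_3 + 1·σ_4 = 6(Δ_3 - Δ_2) = -102
Natural end conditions: σ_0 = σ_4 = 0.
Solving: σ_0 = 0, σ_1 = -393/14, σ_2 = 324/7, σ_3 = -519/14, σ_4 = 0.
On [1, 2], with S_1(t) = a_1 + b_1·(t - 1) + c_1·(t - 1)² + d_1·(t - 1)³: c_1 = σ_1/2 = -393/28, d_1 = (σ_2 - σ_1)/(6h_1) = 347/28, b_1 = Δ_1 - h_1(2σ_1 + σ_2)/6 = -145/14.

12.3929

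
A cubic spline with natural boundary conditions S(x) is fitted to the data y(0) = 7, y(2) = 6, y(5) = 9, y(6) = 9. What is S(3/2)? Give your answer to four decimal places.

Put M_i = S'' at the i-th knot. Here h = (2, 3, 1) and Δ = (-1/2, 1, 0), so the interior equations h_(i-1)·M_(i-1) + 2(h_(i-1)+h_i)·M_i + h_i·M_(i+1) = 6(Δ_i − Δ_(i-1)) read
  2·M_0 + 10·M_1 + 3·M_2 = 6(Δ_1 - Δ_0) = 9
  3·M_1 + 8·M_2 + 1·M_3 = 6(Δ_2 - Δ_1) = -6
Natural end conditions: M_0 = M_3 = 0.
Forward elimination and back-substitution give M_0 = 0, M_1 = 90/71, M_2 = -87/71, M_3 = 0.
On [0, 2], S(x) = 7 - 131/142·x + 0·x² + 15/142·x³.
With x = 3/2: S(3/2) = 6785/1136.

5.9727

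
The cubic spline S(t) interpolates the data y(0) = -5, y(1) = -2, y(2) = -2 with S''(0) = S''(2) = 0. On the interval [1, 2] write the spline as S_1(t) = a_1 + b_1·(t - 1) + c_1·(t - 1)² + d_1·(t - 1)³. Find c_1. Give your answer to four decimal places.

-2.2500

Write σ_i for S''(x_i). With h_i = 1, 1 and divided differences Δ_i = 3, 0, the continuity of S' gives the tridiagonal system
  1·σ_0 + 4·σ_1 + 1·σ_2 = 6(Δ_1 - Δ_0) = -18
Natural end conditions: σ_0 = σ_2 = 0.
Solving the tridiagonal system: σ_0 = 0, σ_1 = -9/2, σ_2 = 0.
On [1, 2], with S_1(t) = a_1 + b_1·(t - 1) + c_1·(t - 1)² + d_1·(t - 1)³: c_1 = σ_1/2 = -9/4, d_1 = (σ_2 - σ_1)/(6h_1) = 3/4, b_1 = Δ_1 - h_1(2σ_1 + σ_2)/6 = 3/2.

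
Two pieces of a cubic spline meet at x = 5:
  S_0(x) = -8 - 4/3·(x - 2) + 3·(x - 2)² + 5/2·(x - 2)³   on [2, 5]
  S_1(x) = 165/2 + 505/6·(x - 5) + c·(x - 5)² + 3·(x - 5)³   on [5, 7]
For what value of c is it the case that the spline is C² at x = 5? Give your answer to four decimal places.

25.5000

S_0''(x) = 6 + 15·(x - 2), so S_0''(5) = 51. On the right, S_1''(5) = 2c, so c = 51/2.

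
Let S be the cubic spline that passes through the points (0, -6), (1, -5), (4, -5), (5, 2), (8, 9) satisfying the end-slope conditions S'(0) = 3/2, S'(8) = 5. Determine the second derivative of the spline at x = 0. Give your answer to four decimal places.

With M_i denoting the second derivative at x_i, h_i = 1, 3, 1, 3, and Δ_i = (y_(i+1) − y_i)/h_i = 1, 0, 7, 7/3:
  1·M_0 + 8·M_1 + 3·M_2 = 6(Δ_1 - Δ_0) = -6
  3·M_1 + 8·M_2 + 1·M_3 = 6(Δ_2 - Δ_1) = 42
  1·M_2 + 8·M_3 + 3·M_4 = 6(Δ_3 - Δ_2) = -28
Clamped end conditions give two more equations: 2h_0·M_0 + h_0·M_1 = 6(Δ_0 - S'(0)) = -3 and h_3·M_3 + 2h_3·M_4 = 6(S'(8) - Δ_3) = 16.
Solving: M_0 = 41/144, M_1 = -257/72, M_2 = 1069/144, M_3 = -481/72, M_4 = 865/144.

0.2847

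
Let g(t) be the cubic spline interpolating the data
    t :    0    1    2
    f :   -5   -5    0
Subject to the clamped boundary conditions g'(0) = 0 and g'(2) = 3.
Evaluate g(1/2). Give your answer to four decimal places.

-5.3750

Write m_i for g''(x_i). With h_i = 1, 1 and divided differences Δ_i = 0, 5, the continuity of g' gives the tridiagonal system
  1·m_0 + 4·m_1 + 1·m_2 = 6(Δ_1 - Δ_0) = 30
Clamped end conditions give two more equations: 2h_0·m_0 + h_0·m_1 = 6(Δ_0 - g'(0)) = 0 and h_1·m_1 + 2h_1·m_2 = 6(g'(2) - Δ_1) = -12.
Forward elimination and back-substitution give m_0 = -6, m_1 = 12, m_2 = -12.
On [0, 1], g(t) = -5 + 0·t - 3·t² + 3·t³.
With t = 1/2: g(1/2) = -43/8.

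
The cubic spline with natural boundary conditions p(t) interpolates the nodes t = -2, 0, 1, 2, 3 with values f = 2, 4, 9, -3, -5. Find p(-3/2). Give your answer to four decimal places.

0.9956

With σ_i denoting the second derivative at x_i, h_i = 2, 1, 1, 1, and Δ_i = (y_(i+1) − y_i)/h_i = 1, 5, -12, -2:
  2·σ_0 + 6·σ_1 + 1·σ_2 = 6(Δ_1 - Δ_0) = 24
  1·σ_1 + 4·σ_2 + 1·σ_3 = 6(Δ_2 - Δ_1) = -102
  1·σ_2 + 4·σ_3 + 1·σ_4 = 6(Δ_3 - Δ_2) = 60
Natural end conditions: σ_0 = σ_4 = 0.
Solving: σ_0 = 0, σ_1 = 414/43, σ_2 = -1452/43, σ_3 = 1008/43, σ_4 = 0.
On [-2, 0], p(t) = 2 - 95/43·(t + 2) + 0·(t + 2)² + 69/86·(t + 2)³.
With (t + 2) = 1/2: p(-3/2) = 685/688.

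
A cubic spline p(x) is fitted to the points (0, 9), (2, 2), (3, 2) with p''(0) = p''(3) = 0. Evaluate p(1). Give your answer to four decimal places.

4.6250

Put M_i = p'' at the i-th knot. Here h = (2, 1) and Δ = (-7/2, 0), so the interior equations h_(i-1)·M_(i-1) + 2(h_(i-1)+h_i)·M_i + h_i·M_(i+1) = 6(Δ_i − Δ_(i-1)) read
  2·M_0 + 6·M_1 + 1·M_2 = 6(Δ_1 - Δ_0) = 21
Natural end conditions: M_0 = M_2 = 0.
Hence M_0 = 0, M_1 = 7/2, M_2 = 0.
On [0, 2], p(x) = 9 - 14/3·x + 0·x² + 7/24·x³.
With x = 1: p(1) = 37/8.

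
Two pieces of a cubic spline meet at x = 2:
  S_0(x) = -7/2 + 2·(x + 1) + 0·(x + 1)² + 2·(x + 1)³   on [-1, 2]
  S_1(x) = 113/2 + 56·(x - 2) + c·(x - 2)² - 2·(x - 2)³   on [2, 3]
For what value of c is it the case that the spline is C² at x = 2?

18

S_0''(x) = 0 + 12·(x + 1), so S_0''(2) = 36. On the right, S_1''(2) = 2c, so c = 18.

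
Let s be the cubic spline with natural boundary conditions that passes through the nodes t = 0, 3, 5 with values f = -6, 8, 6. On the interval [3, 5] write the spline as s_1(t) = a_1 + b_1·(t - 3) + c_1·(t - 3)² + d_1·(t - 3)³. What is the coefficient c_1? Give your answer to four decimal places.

-1.7000

Put M_i = s'' at the i-th knot. Here h = (3, 2) and Δ = (14/3, -1), so the interior equations h_(i-1)·M_(i-1) + 2(h_(i-1)+h_i)·M_i + h_i·M_(i+1) = 6(Δ_i − Δ_(i-1)) read
  3·M_0 + 10·M_1 + 2·M_2 = 6(Δ_1 - Δ_0) = -34
Natural end conditions: M_0 = M_2 = 0.
Solving: M_0 = 0, M_1 = -17/5, M_2 = 0.
On [3, 5], with s_1(t) = a_1 + b_1·(t - 3) + c_1·(t - 3)² + d_1·(t - 3)³: c_1 = M_1/2 = -17/10, d_1 = (M_2 - M_1)/(6h_1) = 17/60, b_1 = Δ_1 - h_1(2M_1 + M_2)/6 = 19/15.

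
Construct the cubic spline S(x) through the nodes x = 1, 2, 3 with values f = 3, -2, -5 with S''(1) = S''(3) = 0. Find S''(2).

3

Put σ_i = S'' at the i-th knot. Here h = (1, 1) and Δ = (-5, -3), so the interior equations h_(i-1)·σ_(i-1) + 2(h_(i-1)+h_i)·σ_i + h_i·σ_(i+1) = 6(Δ_i − Δ_(i-1)) read
  1·σ_0 + 4·σ_1 + 1·σ_2 = 6(Δ_1 - Δ_0) = 12
Natural end conditions: σ_0 = σ_2 = 0.
Solving the tridiagonal system: σ_0 = 0, σ_1 = 3, σ_2 = 0.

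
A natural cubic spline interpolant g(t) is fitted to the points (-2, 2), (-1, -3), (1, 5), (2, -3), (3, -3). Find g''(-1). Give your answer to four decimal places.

Write σ_i for g''(x_i). With h_i = 1, 2, 1, 1 and divided differences Δ_i = -5, 4, -8, 0, the continuity of g' gives the tridiagonal system
  1·σ_0 + 6·σ_1 + 2·σ_2 = 6(Δ_1 - Δ_0) = 54
  2·σ_1 + 6·σ_2 + 1·σ_3 = 6(Δ_2 - Δ_1) = -72
  1·σ_2 + 4·σ_3 + 1·σ_4 = 6(Δ_3 - Δ_2) = 48
Natural end conditions: σ_0 = σ_4 = 0.
Solving: σ_0 = 0, σ_1 = 957/61, σ_2 = -1224/61, σ_3 = 1038/61, σ_4 = 0.

15.6885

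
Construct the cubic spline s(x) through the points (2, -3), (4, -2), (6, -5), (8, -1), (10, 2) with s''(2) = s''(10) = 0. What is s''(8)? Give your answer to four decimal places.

Write M_i for s''(x_i). With h_i = 2, 2, 2, 2 and divided differences Δ_i = 1/2, -3/2, 2, 3/2, the continuity of s' gives the tridiagonal system
  2·M_0 + 8·M_1 + 2·M_2 = 6(Δ_1 - Δ_0) = -12
  2·M_1 + 8·M_2 + 2·M_3 = 6(Δ_2 - Δ_1) = 21
  2·M_2 + 8·M_3 + 2·M_4 = 6(Δ_3 - Δ_2) = -3
Natural end conditions: M_0 = M_4 = 0.
Solving: M_0 = 0, M_1 = -267/112, M_2 = 99/28, M_3 = -141/112, M_4 = 0.

-1.2589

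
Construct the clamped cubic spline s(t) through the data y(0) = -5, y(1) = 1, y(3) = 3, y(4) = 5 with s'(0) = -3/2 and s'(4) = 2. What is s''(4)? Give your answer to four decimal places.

-2.6286

Let m_i = s''(x_i). Step sizes h_i = 1, 2, 1; slopes of the chords Δ_i = (y_(i+1) - y_i)/h_i = 6, 1, 2.
  1·m_0 + 6·m_1 + 2·m_2 = 6(Δ_1 - Δ_0) = -30
  2·m_1 + 6·m_2 + 1·m_3 = 6(Δ_2 - Δ_1) = 6
Clamped end conditions give two more equations: 2h_0·m_0 + h_0·m_1 = 6(Δ_0 - s'(0)) = 45 and h_2·m_2 + 2h_2·m_3 = 6(s'(4) - Δ_2) = 0.
Solving the tridiagonal system: m_0 = 988/35, m_1 = -401/35, m_2 = 184/35, m_3 = -92/35.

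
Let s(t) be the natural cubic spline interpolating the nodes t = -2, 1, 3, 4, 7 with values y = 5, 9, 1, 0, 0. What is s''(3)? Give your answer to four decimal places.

Put σ_i = s'' at the i-th knot. Here h = (3, 2, 1, 3) and Δ = (4/3, -4, -1, 0), so the interior equations h_(i-1)·σ_(i-1) + 2(h_(i-1)+h_i)·σ_i + h_i·σ_(i+1) = 6(Δ_i − Δ_(i-1)) read
  3·σ_0 + 10·σ_1 + 2·σ_2 = 6(Δ_1 - Δ_0) = -32
  2·σ_1 + 6·σ_2 + 1·σ_3 = 6(Δ_2 - Δ_1) = 18
  1·σ_2 + 8·σ_3 + 3·σ_4 = 6(Δ_3 - Δ_2) = 6
Natural end conditions: σ_0 = σ_4 = 0.
Forward elimination and back-substitution give σ_0 = 0, σ_1 = -890/219, σ_2 = 946/219, σ_3 = 46/219, σ_4 = 0.

4.3196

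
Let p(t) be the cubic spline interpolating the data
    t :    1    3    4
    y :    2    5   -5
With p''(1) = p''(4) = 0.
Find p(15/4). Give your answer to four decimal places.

Put M_i = p'' at the i-th knot. Here h = (2, 1) and Δ = (3/2, -10), so the interior equations h_(i-1)·M_(i-1) + 2(h_(i-1)+h_i)·M_i + h_i·M_(i+1) = 6(Δ_i − Δ_(i-1)) read
  2·M_0 + 6·M_1 + 1·M_2 = 6(Δ_1 - Δ_0) = -69
Natural end conditions: M_0 = M_2 = 0.
Solving: M_0 = 0, M_1 = -23/2, M_2 = 0.
On [3, 4], p(t) = 5 - 37/6·(t - 3) - 23/4·(t - 3)² + 23/12·(t - 3)³.
With (t - 3) = 3/4: p(15/4) = -525/256.

-2.0508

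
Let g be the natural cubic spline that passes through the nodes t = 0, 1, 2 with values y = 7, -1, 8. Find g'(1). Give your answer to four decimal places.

0.5000

Put M_i = g'' at the i-th knot. Here h = (1, 1) and Δ = (-8, 9), so the interior equations h_(i-1)·M_(i-1) + 2(h_(i-1)+h_i)·M_i + h_i·M_(i+1) = 6(Δ_i − Δ_(i-1)) read
  1·M_0 + 4·M_1 + 1·M_2 = 6(Δ_1 - Δ_0) = 102
Natural end conditions: M_0 = M_2 = 0.
Solving the tridiagonal system: M_0 = 0, M_1 = 51/2, M_2 = 0.
On [1, 2], g'(t) = b_1 + 2c_1·(t - 1) + 3d_1·(t - 1)² with b_1 = Δ_1 - h_1(2M_1 + M_2)/6 = 1/2, c_1 = M_1/2 = 51/4, d_1 = (M_2 - M_1)/(6h_1) = -17/4. So g'(1) = 1/2.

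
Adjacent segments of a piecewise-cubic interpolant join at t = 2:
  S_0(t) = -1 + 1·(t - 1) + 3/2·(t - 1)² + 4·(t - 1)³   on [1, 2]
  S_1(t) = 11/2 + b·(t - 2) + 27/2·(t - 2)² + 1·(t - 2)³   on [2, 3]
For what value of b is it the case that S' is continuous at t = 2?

S_0'(t) = 1 + 3·(t - 1) + 12·(t - 1)², so S_0'(2) = 16. On the right, S_1'(2) = b, so b = 16.

16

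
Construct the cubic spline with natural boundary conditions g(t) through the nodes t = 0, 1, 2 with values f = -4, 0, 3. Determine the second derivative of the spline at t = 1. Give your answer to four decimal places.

-1.5000

Let M_i = g''(x_i). Step sizes h_i = 1, 1; slopes of the chords Δ_i = (y_(i+1) - y_i)/h_i = 4, 3.
  1·M_0 + 4·M_1 + 1·M_2 = 6(Δ_1 - Δ_0) = -6
Natural end conditions: M_0 = M_2 = 0.
Forward elimination and back-substitution give M_0 = 0, M_1 = -3/2, M_2 = 0.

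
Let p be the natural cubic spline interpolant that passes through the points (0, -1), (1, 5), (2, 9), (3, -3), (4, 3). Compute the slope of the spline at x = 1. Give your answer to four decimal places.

Put M_i = p'' at the i-th knot. Here h = (1, 1, 1, 1) and Δ = (6, 4, -12, 6), so the interior equations h_(i-1)·M_(i-1) + 2(h_(i-1)+h_i)·M_i + h_i·M_(i+1) = 6(Δ_i − Δ_(i-1)) read
  1·M_0 + 4·M_1 + 1·M_2 = 6(Δ_1 - Δ_0) = -12
  1·M_1 + 4·M_2 + 1·M_3 = 6(Δ_2 - Δ_1) = -96
  1·M_2 + 4·M_3 + 1·M_4 = 6(Δ_3 - Δ_2) = 108
Natural end conditions: M_0 = M_4 = 0.
Hence M_0 = 0, M_1 = 39/7, M_2 = -240/7, M_3 = 249/7, M_4 = 0.
On [1, 2], p'(x) = b_1 + 2c_1·(x - 1) + 3d_1·(x - 1)² with b_1 = Δ_1 - h_1(2M_1 + M_2)/6 = 55/7, c_1 = M_1/2 = 39/14, d_1 = (M_2 - M_1)/(6h_1) = -93/14. So p'(1) = 55/7.

7.8571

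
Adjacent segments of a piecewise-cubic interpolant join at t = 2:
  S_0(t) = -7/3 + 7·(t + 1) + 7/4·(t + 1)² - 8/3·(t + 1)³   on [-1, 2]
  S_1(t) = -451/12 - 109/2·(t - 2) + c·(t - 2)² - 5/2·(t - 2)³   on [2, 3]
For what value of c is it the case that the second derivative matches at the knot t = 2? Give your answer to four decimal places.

-22.2500

S_0''(t) = 7/2 - 16·(t + 1), so S_0''(2) = -89/2. On the right, S_1''(2) = 2c, so c = -89/4.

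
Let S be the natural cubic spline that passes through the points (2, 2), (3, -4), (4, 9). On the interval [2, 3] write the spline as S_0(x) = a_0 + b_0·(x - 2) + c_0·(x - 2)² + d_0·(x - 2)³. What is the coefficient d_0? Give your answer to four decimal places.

Put σ_i = S'' at the i-th knot. Here h = (1, 1) and Δ = (-6, 13), so the interior equations h_(i-1)·σ_(i-1) + 2(h_(i-1)+h_i)·σ_i + h_i·σ_(i+1) = 6(Δ_i − Δ_(i-1)) read
  1·σ_0 + 4·σ_1 + 1·σ_2 = 6(Δ_1 - Δ_0) = 114
Natural end conditions: σ_0 = σ_2 = 0.
Forward elimination and back-substitution give σ_0 = 0, σ_1 = 57/2, σ_2 = 0.
On [2, 3], with S_0(x) = a_0 + b_0·(x - 2) + c_0·(x - 2)² + d_0·(x - 2)³: c_0 = σ_0/2 = 0, d_0 = (σ_1 - σ_0)/(6h_0) = 19/4, b_0 = Δ_0 - h_0(2σ_0 + σ_1)/6 = -43/4.

4.7500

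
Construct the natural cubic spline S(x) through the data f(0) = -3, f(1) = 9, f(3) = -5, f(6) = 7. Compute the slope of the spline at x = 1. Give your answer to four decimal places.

Let M_i = S''(x_i). Step sizes h_i = 1, 2, 3; slopes of the chords Δ_i = (y_(i+1) - y_i)/h_i = 12, -7, 4.
  1·M_0 + 6·M_1 + 2·M_2 = 6(Δ_1 - Δ_0) = -114
  2·M_1 + 10·M_2 + 3·M_3 = 6(Δ_2 - Δ_1) = 66
Natural end conditions: M_0 = M_3 = 0.
Solving the tridiagonal system: M_0 = 0, M_1 = -159/7, M_2 = 78/7, M_3 = 0.
On [1, 3], S'(x) = b_1 + 2c_1·(x - 1) + 3d_1·(x - 1)² with b_1 = Δ_1 - h_1(2M_1 + M_2)/6 = 31/7, c_1 = M_1/2 = -159/14, d_1 = (M_2 - M_1)/(6h_1) = 79/28. So S'(1) = 31/7.

4.4286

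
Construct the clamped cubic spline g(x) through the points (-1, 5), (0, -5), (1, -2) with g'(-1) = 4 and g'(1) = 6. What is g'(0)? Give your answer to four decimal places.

Put m_i = g'' at the i-th knot. Here h = (1, 1) and Δ = (-10, 3), so the interior equations h_(i-1)·m_(i-1) + 2(h_(i-1)+h_i)·m_i + h_i·m_(i+1) = 6(Δ_i − Δ_(i-1)) read
  1·m_0 + 4·m_1 + 1·m_2 = 6(Δ_1 - Δ_0) = 78
Clamped end conditions give two more equations: 2h_0·m_0 + h_0·m_1 = 6(Δ_0 - g'(-1)) = -84 and h_1·m_1 + 2h_1·m_2 = 6(g'(1) - Δ_1) = 18.
Forward elimination and back-substitution give m_0 = -121/2, m_1 = 37, m_2 = -19/2.
On [0, 1], g'(x) = b_1 + 2c_1·x + 3d_1·x² with b_1 = Δ_1 - h_1(2m_1 + m_2)/6 = -31/4, c_1 = m_1/2 = 37/2, d_1 = (m_2 - m_1)/(6h_1) = -31/4. So g'(0) = -31/4.

-7.7500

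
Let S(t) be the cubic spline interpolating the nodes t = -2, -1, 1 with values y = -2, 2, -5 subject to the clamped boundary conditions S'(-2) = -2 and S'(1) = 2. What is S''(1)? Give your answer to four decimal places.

17.0833

Let M_i = S''(x_i). Step sizes h_i = 1, 2; slopes of the chords Δ_i = (y_(i+1) - y_i)/h_i = 4, -7/2.
  1·M_0 + 6·M_1 + 2·M_2 = 6(Δ_1 - Δ_0) = -45
Clamped end conditions give two more equations: 2h_0·M_0 + h_0·M_1 = 6(Δ_0 - S'(-2)) = 36 and h_1·M_1 + 2h_1·M_2 = 6(S'(1) - Δ_1) = 33.
Hence M_0 = 161/6, M_1 = -53/3, M_2 = 205/12.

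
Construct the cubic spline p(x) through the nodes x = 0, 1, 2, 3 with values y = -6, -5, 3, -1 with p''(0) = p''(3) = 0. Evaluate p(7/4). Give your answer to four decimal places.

1.5781

Put m_i = p'' at the i-th knot. Here h = (1, 1, 1) and Δ = (1, 8, -4), so the interior equations h_(i-1)·m_(i-1) + 2(h_(i-1)+h_i)·m_i + h_i·m_(i+1) = 6(Δ_i − Δ_(i-1)) read
  1·m_0 + 4·m_1 + 1·m_2 = 6(Δ_1 - Δ_0) = 42
  1·m_1 + 4·m_2 + 1·m_3 = 6(Δ_2 - Δ_1) = -72
Natural end conditions: m_0 = m_3 = 0.
Solving the tridiagonal system: m_0 = 0, m_1 = 16, m_2 = -22, m_3 = 0.
On [1, 2], p(x) = -5 + 19/3·(x - 1) + 8·(x - 1)² - 19/3·(x - 1)³.
With (x - 1) = 3/4: p(7/4) = 101/64.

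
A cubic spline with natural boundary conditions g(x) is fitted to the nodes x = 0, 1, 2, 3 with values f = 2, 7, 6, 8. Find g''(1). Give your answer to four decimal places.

With σ_i denoting the second derivative at x_i, h_i = 1, 1, 1, and Δ_i = (y_(i+1) − y_i)/h_i = 5, -1, 2:
  1·σ_0 + 4·σ_1 + 1·σ_2 = 6(Δ_1 - Δ_0) = -36
  1·σ_1 + 4·σ_2 + 1·σ_3 = 6(Δ_2 - Δ_1) = 18
Natural end conditions: σ_0 = σ_3 = 0.
Hence σ_0 = 0, σ_1 = -54/5, σ_2 = 36/5, σ_3 = 0.

-10.8000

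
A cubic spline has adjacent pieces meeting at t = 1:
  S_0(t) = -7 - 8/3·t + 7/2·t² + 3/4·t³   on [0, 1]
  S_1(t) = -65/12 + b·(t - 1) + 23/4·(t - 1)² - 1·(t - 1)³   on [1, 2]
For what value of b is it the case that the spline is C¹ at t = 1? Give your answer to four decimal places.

S_0'(t) = -8/3 + 7·t + 9/4·t², so S_0'(1) = 79/12. On the right, S_1'(1) = b, so b = 79/12.

6.5833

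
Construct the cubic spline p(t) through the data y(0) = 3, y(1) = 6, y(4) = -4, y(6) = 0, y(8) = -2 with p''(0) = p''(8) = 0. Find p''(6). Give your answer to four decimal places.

With m_i denoting the second derivative at x_i, h_i = 1, 3, 2, 2, and Δ_i = (y_(i+1) − y_i)/h_i = 3, -10/3, 2, -1:
  1·m_0 + 8·m_1 + 3·m_2 = 6(Δ_1 - Δ_0) = -38
  3·m_1 + 10·m_2 + 2·m_3 = 6(Δ_2 - Δ_1) = 32
  2·m_2 + 8·m_3 + 2·m_4 = 6(Δ_3 - Δ_2) = -18
Natural end conditions: m_0 = m_4 = 0.
Solving the tridiagonal system: m_0 = 0, m_1 = -941/134, m_2 = 406/67, m_3 = -1009/268, m_4 = 0.

-3.7649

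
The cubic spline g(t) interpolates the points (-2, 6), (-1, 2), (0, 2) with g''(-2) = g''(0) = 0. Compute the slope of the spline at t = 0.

Let M_i = g''(x_i). Step sizes h_i = 1, 1; slopes of the chords Δ_i = (y_(i+1) - y_i)/h_i = -4, 0.
  1·M_0 + 4·M_1 + 1·M_2 = 6(Δ_1 - Δ_0) = 24
Natural end conditions: M_0 = M_2 = 0.
Solving the tridiagonal system: M_0 = 0, M_1 = 6, M_2 = 0.
On [-1, 0], g'(t) = b_1 + 2c_1·(t + 1) + 3d_1·(t + 1)² with b_1 = Δ_1 - h_1(2M_1 + M_2)/6 = -2, c_1 = M_1/2 = 3, d_1 = (M_2 - M_1)/(6h_1) = -1. So g'(0) = 1.

1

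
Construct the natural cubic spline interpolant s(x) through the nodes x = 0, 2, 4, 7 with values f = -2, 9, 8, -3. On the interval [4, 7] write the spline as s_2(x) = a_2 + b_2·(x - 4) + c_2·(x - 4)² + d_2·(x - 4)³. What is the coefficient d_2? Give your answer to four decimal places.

Let m_i = s''(x_i). Step sizes h_i = 2, 2, 3; slopes of the chords Δ_i = (y_(i+1) - y_i)/h_i = 11/2, -1/2, -11/3.
  2·m_0 + 8·m_1 + 2·m_2 = 6(Δ_1 - Δ_0) = -36
  2·m_1 + 10·m_2 + 3·m_3 = 6(Δ_2 - Δ_1) = -19
Natural end conditions: m_0 = m_3 = 0.
Solving the tridiagonal system: m_0 = 0, m_1 = -161/38, m_2 = -20/19, m_3 = 0.
On [4, 7], with s_2(x) = a_2 + b_2·(x - 4) + c_2·(x - 4)² + d_2·(x - 4)³: c_2 = m_2/2 = -10/19, d_2 = (m_3 - m_2)/(6h_2) = 10/171, b_2 = Δ_2 - h_2(2m_2 + m_3)/6 = -149/57.

0.0585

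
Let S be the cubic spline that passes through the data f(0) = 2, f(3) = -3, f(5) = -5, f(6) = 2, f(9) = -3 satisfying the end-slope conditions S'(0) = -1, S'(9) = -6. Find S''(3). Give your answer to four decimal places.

-1.5960

Write σ_i for S''(x_i). With h_i = 3, 2, 1, 3 and divided differences Δ_i = -5/3, -1, 7, -5/3, the continuity of S' gives the tridiagonal system
  3·σ_0 + 10·σ_1 + 2·σ_2 = 6(Δ_1 - Δ_0) = 4
  2·σ_1 + 6·σ_2 + 1·σ_3 = 6(Δ_2 - Δ_1) = 48
  1·σ_2 + 8·σ_3 + 3·σ_4 = 6(Δ_3 - Δ_2) = -52
Clamped end conditions give two more equations: 2h_0·σ_0 + h_0·σ_1 = 6(Δ_0 - S'(0)) = -4 and h_3·σ_3 + 2h_3·σ_4 = 6(S'(9) - Δ_3) = -26.
Solving: σ_0 = 13/99, σ_1 = -158/99, σ_2 = 1937/198, σ_3 = -743/99, σ_4 = -115/198.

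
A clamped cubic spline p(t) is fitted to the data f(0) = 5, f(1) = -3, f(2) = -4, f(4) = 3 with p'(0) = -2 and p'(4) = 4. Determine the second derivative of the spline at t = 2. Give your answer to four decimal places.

Write M_i for p''(x_i). With h_i = 1, 1, 2 and divided differences Δ_i = -8, -1, 7/2, the continuity of p' gives the tridiagonal system
  1·M_0 + 4·M_1 + 1·M_2 = 6(Δ_1 - Δ_0) = 42
  1·M_1 + 6·M_2 + 2·M_3 = 6(Δ_2 - Δ_1) = 27
Clamped end conditions give two more equations: 2h_0·M_0 + h_0·M_1 = 6(Δ_0 - p'(0)) = -36 and h_2·M_2 + 2h_2·M_3 = 6(p'(4) - Δ_2) = 3.
Forward elimination and back-substitution give M_0 = -579/22, M_1 = 183/11, M_2 = 39/22, M_3 = -3/22.

1.7727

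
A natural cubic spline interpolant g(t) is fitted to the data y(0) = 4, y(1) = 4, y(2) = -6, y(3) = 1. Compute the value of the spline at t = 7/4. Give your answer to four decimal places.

Let σ_i = g''(x_i). Step sizes h_i = 1, 1, 1; slopes of the chords Δ_i = (y_(i+1) - y_i)/h_i = 0, -10, 7.
  1·σ_0 + 4·σ_1 + 1·σ_2 = 6(Δ_1 - Δ_0) = -60
  1·σ_1 + 4·σ_2 + 1·σ_3 = 6(Δ_2 - Δ_1) = 102
Natural end conditions: σ_0 = σ_3 = 0.
Hence σ_0 = 0, σ_1 = -114/5, σ_2 = 156/5, σ_3 = 0.
On [1, 2], g(t) = 4 - 38/5·(t - 1) - 57/5·(t - 1)² + 9·(t - 1)³.
With (t - 1) = 3/4: g(7/4) = -1381/320.

-4.3156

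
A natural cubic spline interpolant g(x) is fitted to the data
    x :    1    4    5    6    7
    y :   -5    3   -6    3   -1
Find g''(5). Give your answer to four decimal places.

37.5862

Put σ_i = g'' at the i-th knot. Here h = (3, 1, 1, 1) and Δ = (8/3, -9, 9, -4), so the interior equations h_(i-1)·σ_(i-1) + 2(h_(i-1)+h_i)·σ_i + h_i·σ_(i+1) = 6(Δ_i − Δ_(i-1)) read
  3·σ_0 + 8·σ_1 + 1·σ_2 = 6(Δ_1 - Δ_0) = -70
  1·σ_1 + 4·σ_2 + 1·σ_3 = 6(Δ_2 - Δ_1) = 108
  1·σ_2 + 4·σ_3 + 1·σ_4 = 6(Δ_3 - Δ_2) = -78
Natural end conditions: σ_0 = σ_4 = 0.
Hence σ_0 = 0, σ_1 = -390/29, σ_2 = 1090/29, σ_3 = -838/29, σ_4 = 0.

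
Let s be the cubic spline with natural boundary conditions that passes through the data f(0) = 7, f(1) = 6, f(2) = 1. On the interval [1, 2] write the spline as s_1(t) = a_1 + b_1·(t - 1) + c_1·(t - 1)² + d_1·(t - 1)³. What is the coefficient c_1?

Put σ_i = s'' at the i-th knot. Here h = (1, 1) and Δ = (-1, -5), so the interior equations h_(i-1)·σ_(i-1) + 2(h_(i-1)+h_i)·σ_i + h_i·σ_(i+1) = 6(Δ_i − Δ_(i-1)) read
  1·σ_0 + 4·σ_1 + 1·σ_2 = 6(Δ_1 - Δ_0) = -24
Natural end conditions: σ_0 = σ_2 = 0.
Hence σ_0 = 0, σ_1 = -6, σ_2 = 0.
On [1, 2], with s_1(t) = a_1 + b_1·(t - 1) + c_1·(t - 1)² + d_1·(t - 1)³: c_1 = σ_1/2 = -3, d_1 = (σ_2 - σ_1)/(6h_1) = 1, b_1 = Δ_1 - h_1(2σ_1 + σ_2)/6 = -3.

-3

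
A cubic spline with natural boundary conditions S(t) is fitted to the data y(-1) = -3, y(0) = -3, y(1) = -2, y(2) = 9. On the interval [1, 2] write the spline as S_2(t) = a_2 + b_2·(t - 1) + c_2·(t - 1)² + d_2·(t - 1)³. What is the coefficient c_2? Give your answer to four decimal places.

7.8000

Put σ_i = S'' at the i-th knot. Here h = (1, 1, 1) and Δ = (0, 1, 11), so the interior equations h_(i-1)·σ_(i-1) + 2(h_(i-1)+h_i)·σ_i + h_i·σ_(i+1) = 6(Δ_i − Δ_(i-1)) read
  1·σ_0 + 4·σ_1 + 1·σ_2 = 6(Δ_1 - Δ_0) = 6
  1·σ_1 + 4·σ_2 + 1·σ_3 = 6(Δ_2 - Δ_1) = 60
Natural end conditions: σ_0 = σ_3 = 0.
Forward elimination and back-substitution give σ_0 = 0, σ_1 = -12/5, σ_2 = 78/5, σ_3 = 0.
On [1, 2], with S_2(t) = a_2 + b_2·(t - 1) + c_2·(t - 1)² + d_2·(t - 1)³: c_2 = σ_2/2 = 39/5, d_2 = (σ_3 - σ_2)/(6h_2) = -13/5, b_2 = Δ_2 - h_2(2σ_2 + σ_3)/6 = 29/5.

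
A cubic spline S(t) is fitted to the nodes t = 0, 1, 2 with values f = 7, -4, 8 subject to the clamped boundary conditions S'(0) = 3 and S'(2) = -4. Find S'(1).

1

Put M_i = S'' at the i-th knot. Here h = (1, 1) and Δ = (-11, 12), so the interior equations h_(i-1)·M_(i-1) + 2(h_(i-1)+h_i)·M_i + h_i·M_(i+1) = 6(Δ_i − Δ_(i-1)) read
  1·M_0 + 4·M_1 + 1·M_2 = 6(Δ_1 - Δ_0) = 138
Clamped end conditions give two more equations: 2h_0·M_0 + h_0·M_1 = 6(Δ_0 - S'(0)) = -84 and h_1·M_1 + 2h_1·M_2 = 6(S'(2) - Δ_1) = -96.
Solving the tridiagonal system: M_0 = -80, M_1 = 76, M_2 = -86.
On [1, 2], S'(t) = b_1 + 2c_1·(t - 1) + 3d_1·(t - 1)² with b_1 = Δ_1 - h_1(2M_1 + M_2)/6 = 1, c_1 = M_1/2 = 38, d_1 = (M_2 - M_1)/(6h_1) = -27. So S'(1) = 1.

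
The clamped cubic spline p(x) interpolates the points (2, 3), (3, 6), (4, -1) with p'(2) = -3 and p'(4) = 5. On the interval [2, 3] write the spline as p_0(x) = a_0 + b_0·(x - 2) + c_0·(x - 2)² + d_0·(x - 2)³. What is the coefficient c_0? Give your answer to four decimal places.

18.5000

Let M_i = p''(x_i). Step sizes h_i = 1, 1; slopes of the chords Δ_i = (y_(i+1) - y_i)/h_i = 3, -7.
  1·M_0 + 4·M_1 + 1·M_2 = 6(Δ_1 - Δ_0) = -60
Clamped end conditions give two more equations: 2h_0·M_0 + h_0·M_1 = 6(Δ_0 - p'(2)) = 36 and h_1·M_1 + 2h_1·M_2 = 6(p'(4) - Δ_1) = 72.
Solving the tridiagonal system: M_0 = 37, M_1 = -38, M_2 = 55.
On [2, 3], with p_0(x) = a_0 + b_0·(x - 2) + c_0·(x - 2)² + d_0·(x - 2)³: c_0 = M_0/2 = 37/2, d_0 = (M_1 - M_0)/(6h_0) = -25/2, b_0 = Δ_0 - h_0(2M_0 + M_1)/6 = -3.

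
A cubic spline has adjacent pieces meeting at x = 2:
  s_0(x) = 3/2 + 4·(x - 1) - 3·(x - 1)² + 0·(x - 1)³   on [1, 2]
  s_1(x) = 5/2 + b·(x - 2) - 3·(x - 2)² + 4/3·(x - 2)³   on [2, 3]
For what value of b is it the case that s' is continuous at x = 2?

-2

s_0'(x) = 4 - 6·(x - 1) + 0·(x - 1)², so s_0'(2) = -2. On the right, s_1'(2) = b, so b = -2.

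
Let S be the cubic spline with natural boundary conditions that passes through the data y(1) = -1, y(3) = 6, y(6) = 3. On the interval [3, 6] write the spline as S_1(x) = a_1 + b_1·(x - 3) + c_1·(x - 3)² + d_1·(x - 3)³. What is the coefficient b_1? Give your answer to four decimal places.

1.7000

Let m_i = S''(x_i). Step sizes h_i = 2, 3; slopes of the chords Δ_i = (y_(i+1) - y_i)/h_i = 7/2, -1.
  2·m_0 + 10·m_1 + 3·m_2 = 6(Δ_1 - Δ_0) = -27
Natural end conditions: m_0 = m_2 = 0.
Forward elimination and back-substitution give m_0 = 0, m_1 = -27/10, m_2 = 0.
On [3, 6], with S_1(x) = a_1 + b_1·(x - 3) + c_1·(x - 3)² + d_1·(x - 3)³: c_1 = m_1/2 = -27/20, d_1 = (m_2 - m_1)/(6h_1) = 3/20, b_1 = Δ_1 - h_1(2m_1 + m_2)/6 = 17/10.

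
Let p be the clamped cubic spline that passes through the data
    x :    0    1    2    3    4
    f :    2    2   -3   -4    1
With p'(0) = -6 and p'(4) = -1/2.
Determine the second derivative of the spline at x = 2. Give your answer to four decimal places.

6.6250

With M_i denoting the second derivative at x_i, h_i = 1, 1, 1, 1, and Δ_i = (y_(i+1) − y_i)/h_i = 0, -5, -1, 5:
  1·M_0 + 4·M_1 + 1·M_2 = 6(Δ_1 - Δ_0) = -30
  1·M_1 + 4·M_2 + 1·M_3 = 6(Δ_2 - Δ_1) = 24
  1·M_2 + 4·M_3 + 1·M_4 = 6(Δ_3 - Δ_2) = 36
Clamped end conditions give two more equations: 2h_0·M_0 + h_0·M_1 = 6(Δ_0 - p'(0)) = 36 and h_3·M_3 + 2h_3·M_4 = 6(p'(4) - Δ_3) = -33.
Solving: M_0 = 1445/56, M_1 = -437/28, M_2 = 53/8, M_3 = 367/28, M_4 = -1291/56.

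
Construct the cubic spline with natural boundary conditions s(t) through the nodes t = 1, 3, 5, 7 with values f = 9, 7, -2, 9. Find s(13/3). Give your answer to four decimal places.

With m_i denoting the second derivative at x_i, h_i = 2, 2, 2, and Δ_i = (y_(i+1) − y_i)/h_i = -1, -9/2, 11/2:
  2·m_0 + 8·m_1 + 2·m_2 = 6(Δ_1 - Δ_0) = -21
  2·m_1 + 8·m_2 + 2·m_3 = 6(Δ_2 - Δ_1) = 60
Natural end conditions: m_0 = m_3 = 0.
Solving: m_0 = 0, m_1 = -24/5, m_2 = 87/10, m_3 = 0.
On [3, 5], s(t) = 7 - 21/5·(t - 3) - 12/5·(t - 3)² + 9/8·(t - 3)³.
With (t - 3) = 4/3: s(13/3) = -1/5.

-0.2000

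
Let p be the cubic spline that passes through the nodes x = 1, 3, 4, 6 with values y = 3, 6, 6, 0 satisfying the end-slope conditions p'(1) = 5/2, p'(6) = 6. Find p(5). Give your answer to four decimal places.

Write M_i for p''(x_i). With h_i = 2, 1, 2 and divided differences Δ_i = 3/2, 0, -3, the continuity of p' gives the tridiagonal system
  2·M_0 + 6·M_1 + 1·M_2 = 6(Δ_1 - Δ_0) = -9
  1·M_1 + 6·M_2 + 2·M_3 = 6(Δ_2 - Δ_1) = -18
Clamped end conditions give two more equations: 2h_0·M_0 + h_0·M_1 = 6(Δ_0 - p'(1)) = -6 and h_2·M_2 + 2h_2·M_3 = 6(p'(6) - Δ_2) = 54.
Solving the tridiagonal system: M_0 = -29/16, M_1 = 5/8, M_2 = -73/8, M_3 = 289/16.
On [4, 6], p(x) = 6 - 47/16·(x - 4) - 73/16·(x - 4)² + 145/64·(x - 4)³.
With (x - 4) = 1: p(5) = 49/64.

0.7656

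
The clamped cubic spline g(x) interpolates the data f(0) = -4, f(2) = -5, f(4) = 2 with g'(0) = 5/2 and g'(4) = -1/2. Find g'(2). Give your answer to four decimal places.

1.7500

Let M_i = g''(x_i). Step sizes h_i = 2, 2; slopes of the chords Δ_i = (y_(i+1) - y_i)/h_i = -1/2, 7/2.
  2·M_0 + 8·M_1 + 2·M_2 = 6(Δ_1 - Δ_0) = 24
Clamped end conditions give two more equations: 2h_0·M_0 + h_0·M_1 = 6(Δ_0 - g'(0)) = -18 and h_1·M_1 + 2h_1·M_2 = 6(g'(4) - Δ_1) = -24.
Solving: M_0 = -33/4, M_1 = 15/2, M_2 = -39/4.
On [2, 4], g'(x) = b_1 + 2c_1·(x - 2) + 3d_1·(x - 2)² with b_1 = Δ_1 - h_1(2M_1 + M_2)/6 = 7/4, c_1 = M_1/2 = 15/4, d_1 = (M_2 - M_1)/(6h_1) = -23/16. So g'(2) = 7/4.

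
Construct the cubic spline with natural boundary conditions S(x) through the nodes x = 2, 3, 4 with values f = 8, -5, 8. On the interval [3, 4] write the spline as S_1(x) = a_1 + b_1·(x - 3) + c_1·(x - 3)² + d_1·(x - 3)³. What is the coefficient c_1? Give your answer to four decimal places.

Put M_i = S'' at the i-th knot. Here h = (1, 1) and Δ = (-13, 13), so the interior equations h_(i-1)·M_(i-1) + 2(h_(i-1)+h_i)·M_i + h_i·M_(i+1) = 6(Δ_i − Δ_(i-1)) read
  1·M_0 + 4·M_1 + 1·M_2 = 6(Δ_1 - Δ_0) = 156
Natural end conditions: M_0 = M_2 = 0.
Solving: M_0 = 0, M_1 = 39, M_2 = 0.
On [3, 4], with S_1(x) = a_1 + b_1·(x - 3) + c_1·(x - 3)² + d_1·(x - 3)³: c_1 = M_1/2 = 39/2, d_1 = (M_2 - M_1)/(6h_1) = -13/2, b_1 = Δ_1 - h_1(2M_1 + M_2)/6 = 0.

19.5000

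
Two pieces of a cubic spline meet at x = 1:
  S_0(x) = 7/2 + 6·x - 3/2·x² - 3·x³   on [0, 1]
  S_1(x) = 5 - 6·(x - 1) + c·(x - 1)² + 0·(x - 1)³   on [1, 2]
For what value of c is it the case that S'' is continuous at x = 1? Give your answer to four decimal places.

-10.5000

S_0''(x) = -3 - 18·x, so S_0''(1) = -21. On the right, S_1''(1) = 2c, so c = -21/2.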